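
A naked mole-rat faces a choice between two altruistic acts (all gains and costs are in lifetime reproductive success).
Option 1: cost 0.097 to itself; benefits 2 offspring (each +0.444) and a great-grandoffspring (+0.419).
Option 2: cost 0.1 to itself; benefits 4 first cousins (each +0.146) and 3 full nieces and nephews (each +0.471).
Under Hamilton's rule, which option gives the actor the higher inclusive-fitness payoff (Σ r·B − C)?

Option 1

Option 1: r to an offspring = 0.5.
Option 1: r to a great-grandoffspring = 0.125.
Option 1: Σ r·B − C = (2·0.5·0.444 + 1·0.125·0.419) − 0.097 = 0.399375.
Option 2: r to a first cousin = 0.125.
Option 2: r to a full niece or nephew = 0.25.
Option 2: Σ r·B − C = (4·0.125·0.146 + 3·0.25·0.471) − 0.1 = 0.32625.
Option 1 has the higher net inclusive-fitness payoff.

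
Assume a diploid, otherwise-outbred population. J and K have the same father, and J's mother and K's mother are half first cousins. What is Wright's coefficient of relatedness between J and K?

0.265625

Independent pedigree routes through distinct common ancestors add.
J and K are related in two ways: half-sibs through their shared father (r = 1/4) and half second cousins through their mothers (r = 1/64).
r = 1/4 + 1/64 = 17/64 = 0.265625.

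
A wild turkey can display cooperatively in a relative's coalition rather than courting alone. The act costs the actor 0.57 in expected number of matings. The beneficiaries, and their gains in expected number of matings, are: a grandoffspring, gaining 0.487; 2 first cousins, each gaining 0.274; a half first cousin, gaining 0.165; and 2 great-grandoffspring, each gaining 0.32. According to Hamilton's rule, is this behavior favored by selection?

Hamilton's rule: the trait is favored when the sum of r·B over every recipient exceeds the actor's cost C.
r to a grandoffspring = 0.25 (two parent–offspring links: r = (1/2)^2 = 1/4).
r to a first cousin = 1/8 (first cousins share one grandparent pair — two paths of length 4: r = 2·(1/2)^4 = 1/8).
r to a half first cousin = 0.0625 (half first cousins share one grandparent — one path of length 4: r = (1/2)^4 = 1/16).
r to a great-grandoffspring = 0.125 (three parent–offspring links: r = (1/2)^3 = 1/8).
Summing one r·B term per recipient: 1·0.25·0.487 + 2·0.125·0.274 + 1·0.0625·0.165 + 2·0.125·0.32 = 0.2805625.
0.2805625 < 0.57: the indirect benefit is less than the cost.

No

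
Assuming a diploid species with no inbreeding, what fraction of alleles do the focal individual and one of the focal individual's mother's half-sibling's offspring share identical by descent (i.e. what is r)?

0.0625

Each parent–offspring link contributes a factor of 1/2, and independent paths through distinct common ancestors add.
Half first cousins share one grandparent — one path of length 4: r = (1/2)^4 = 1/16.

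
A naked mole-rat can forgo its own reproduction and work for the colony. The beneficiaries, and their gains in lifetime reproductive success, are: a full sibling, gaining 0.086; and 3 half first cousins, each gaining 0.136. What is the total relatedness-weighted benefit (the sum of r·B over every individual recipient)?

0.0685

r to a full sibling = 1/2 (full sibs share both parents — two paths of length 2: r = 2·(1/2)^2 = 1/2).
r to a half first cousin = 1/16 (half first cousins share one grandparent — one path of length 4: r = (1/2)^4 = 1/16).
Summing one r·B term per recipient: 1·0.5·0.086 + 3·0.0625·0.136 = 0.0685.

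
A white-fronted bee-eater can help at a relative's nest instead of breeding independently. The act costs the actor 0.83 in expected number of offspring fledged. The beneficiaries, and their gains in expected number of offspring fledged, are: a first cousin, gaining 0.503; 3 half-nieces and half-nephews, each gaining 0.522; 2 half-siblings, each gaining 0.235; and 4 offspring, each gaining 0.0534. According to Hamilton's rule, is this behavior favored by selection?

Hamilton's rule: the trait is favored when the sum of r·B over every recipient exceeds the actor's cost C.
r to a first cousin = 0.125 (first cousins share one grandparent pair — two paths of length 4: r = 2·(1/2)^4 = 1/8).
r to a half-niece or half-nephew = 0.125 (half-aunt/uncle↔niece/nephew: one path of length 3: r = (1/2)^3 = 1/8).
r to a half-sibling = 1/4 (half-sibs share one parent — one path of length 2: r = (1/2)^2 = 1/4).
r to an offspring = 0.5 (one parent–offspring link: r = (1/2)^1 = 1/2).
Summing one r·B term per recipient: 1·0.125·0.503 + 3·0.125·0.522 + 2·0.25·0.235 + 4·0.5·0.0534 = 0.482925.
0.482925 < 0.83: the indirect benefit is less than the cost.

No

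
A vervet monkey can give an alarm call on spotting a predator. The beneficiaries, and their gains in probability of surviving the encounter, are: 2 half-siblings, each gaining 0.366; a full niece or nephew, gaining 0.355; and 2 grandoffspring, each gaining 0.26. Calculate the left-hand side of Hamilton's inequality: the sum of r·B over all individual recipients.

0.40175

r to a half-sibling = 1/4 (half-sibs share one parent — one path of length 2: r = (1/2)^2 = 1/4).
r to a full niece or nephew = 0.25 (full aunt/uncle↔niece/nephew: two paths of length 3 through the shared grandparent pair: r = 2·(1/2)^3 = 1/4).
r to a grandoffspring = 1/4 (two parent–offspring links: r = (1/2)^2 = 1/4).
Summing one r·B term per recipient: 2·0.25·0.366 + 1·0.25·0.355 + 2·0.25·0.26 = 0.40175.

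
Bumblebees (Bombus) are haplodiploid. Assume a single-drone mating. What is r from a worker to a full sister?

0.75

Haplodiploid full sisters inherit their father's entire haploid genome identically (contributing 1/2) and on average half of their mother's contribution (1/2 · 1/2 = 1/4); r = 1/2 + 1/4 = 3/4.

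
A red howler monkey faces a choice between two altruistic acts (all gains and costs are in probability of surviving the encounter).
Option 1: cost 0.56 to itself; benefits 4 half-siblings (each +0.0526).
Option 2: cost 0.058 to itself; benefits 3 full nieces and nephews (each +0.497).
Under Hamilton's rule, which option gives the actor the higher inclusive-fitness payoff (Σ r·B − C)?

Option 1: r to a half-sibling = 0.25.
Option 1: Σ r·B − C = (4·0.25·0.0526) − 0.56 = -0.5074.
Option 2: r to a full niece or nephew = 0.25.
Option 2: Σ r·B − C = (3·0.25·0.497) − 0.058 = 0.31475.
Option 2 has the higher net inclusive-fitness payoff.

Option 2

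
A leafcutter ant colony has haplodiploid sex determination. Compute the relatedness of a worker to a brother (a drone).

Her haploid brother carries none of their father's genes and a random half of their mother's genome; that half matches the maternal half of her own genome with probability 1/2: r = 1/2 · 1/2 = 1/4.

0.25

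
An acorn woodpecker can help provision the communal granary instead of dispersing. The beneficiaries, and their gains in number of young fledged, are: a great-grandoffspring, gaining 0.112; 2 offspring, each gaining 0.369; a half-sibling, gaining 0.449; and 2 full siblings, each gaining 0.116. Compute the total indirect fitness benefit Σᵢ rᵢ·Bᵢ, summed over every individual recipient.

r to a great-grandoffspring = 0.125 (three parent–offspring links: r = (1/2)^3 = 1/8).
r to an offspring = 1/2 (one parent–offspring link: r = (1/2)^1 = 1/2).
r to a half-sibling = 0.25 (half-sibs share one parent — one path of length 2: r = (1/2)^2 = 1/4).
r to a full sibling = 1/2 (full sibs share both parents — two paths of length 2: r = 2·(1/2)^2 = 1/2).
Summing one r·B term per recipient: 1·0.125·0.112 + 2·0.5·0.369 + 1·0.25·0.449 + 2·0.5·0.116 = 0.61125.

0.61125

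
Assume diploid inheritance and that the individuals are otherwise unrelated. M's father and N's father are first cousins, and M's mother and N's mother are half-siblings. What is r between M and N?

With two independent routes of shared ancestry, r is the sum of the two contributions.
M and N are related in two ways: second cousins through their fathers (r = 1/32) and half first cousins through their mothers (r = 1/16).
r = 1/32 + 1/16 = 3/32 = 0.09375.

0.09375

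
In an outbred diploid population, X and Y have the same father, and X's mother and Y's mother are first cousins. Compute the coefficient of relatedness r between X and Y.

Relatedness sums over independent paths through distinct common ancestors.
X and Y are related in two ways: half-sibs through their shared father (r = 1/4) and second cousins through their mothers (r = 1/32).
r = 1/4 + 1/32 = 9/32 = 0.28125.

0.28125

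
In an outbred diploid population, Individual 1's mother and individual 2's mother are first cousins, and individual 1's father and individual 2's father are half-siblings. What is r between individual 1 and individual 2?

Wright's path rule: contributions from independent ancestry routes add.
Individual 1 and individual 2 are related in two ways: second cousins through their mothers (r = 1/32) and half first cousins through their fathers (r = 1/16).
r = 1/32 + 1/16 = 3/32 = 0.09375.

0.09375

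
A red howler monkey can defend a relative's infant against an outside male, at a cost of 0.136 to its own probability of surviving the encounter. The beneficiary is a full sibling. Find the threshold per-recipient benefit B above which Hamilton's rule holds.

r to a full sibling = 1/2 (full sibs share both parents — two paths of length 2: r = 2·(1/2)^2 = 1/2).
Hamilton's rule with n recipients of equal r: n·r·B > C, so B > C/(n·r) = 0.136/(1·0.5) = 0.272.

0.272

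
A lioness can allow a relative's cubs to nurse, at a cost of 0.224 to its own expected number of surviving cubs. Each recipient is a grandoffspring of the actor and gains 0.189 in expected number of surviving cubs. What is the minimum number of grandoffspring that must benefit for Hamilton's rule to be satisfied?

5

r to a grandoffspring = 1/4 (two parent–offspring links: r = (1/2)^2 = 1/4).
Hamilton's rule: n·r·B > C  ⇒  n > C/(r·B) = 0.224/(0.25·0.189) = 4.741.
The smallest integer exceeding 4.741 is 5.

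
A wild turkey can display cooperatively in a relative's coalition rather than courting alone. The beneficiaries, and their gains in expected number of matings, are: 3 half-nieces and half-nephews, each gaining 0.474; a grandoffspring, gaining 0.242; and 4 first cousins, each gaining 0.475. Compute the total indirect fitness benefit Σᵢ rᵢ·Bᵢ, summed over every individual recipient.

0.47575

r to a half-niece or half-nephew = 1/8 (half-aunt/uncle↔niece/nephew: one path of length 3: r = (1/2)^3 = 1/8).
r to a grandoffspring = 0.25 (two parent–offspring links: r = (1/2)^2 = 1/4).
r to a first cousin = 1/8 (first cousins share one grandparent pair — two paths of length 4: r = 2·(1/2)^4 = 1/8).
Summing one r·B term per recipient: 3·0.125·0.474 + 1·0.25·0.242 + 4·0.125·0.475 = 0.47575.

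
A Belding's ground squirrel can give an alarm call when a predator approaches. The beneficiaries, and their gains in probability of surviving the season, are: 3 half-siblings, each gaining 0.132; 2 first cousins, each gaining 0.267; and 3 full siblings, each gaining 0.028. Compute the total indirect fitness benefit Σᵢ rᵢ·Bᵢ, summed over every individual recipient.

r to a half-sibling = 0.25 (half-sibs share one parent — one path of length 2: r = (1/2)^2 = 1/4).
r to a first cousin = 0.125 (first cousins share one grandparent pair — two paths of length 4: r = 2·(1/2)^4 = 1/8).
r to a full sibling = 0.5 (full sibs share both parents — two paths of length 2: r = 2·(1/2)^2 = 1/2).
Summing one r·B term per recipient: 3·0.25·0.132 + 2·0.125·0.267 + 3·0.5·0.028 = 0.20775.

0.20775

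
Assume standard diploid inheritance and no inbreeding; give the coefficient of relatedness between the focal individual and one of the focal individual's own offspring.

0.5

Each parent–offspring link contributes a factor of 1/2, and independent paths through distinct common ancestors add.
One parent–offspring link: r = (1/2)^1 = 1/2.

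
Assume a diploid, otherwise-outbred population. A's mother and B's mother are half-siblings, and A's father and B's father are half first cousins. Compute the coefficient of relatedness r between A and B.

0.078125

Relatedness sums over independent paths through distinct common ancestors.
A and B are related in two ways: half first cousins through their mothers (r = 1/16) and half second cousins through their fathers (r = 1/64).
r = 1/16 + 1/64 = 0.078125.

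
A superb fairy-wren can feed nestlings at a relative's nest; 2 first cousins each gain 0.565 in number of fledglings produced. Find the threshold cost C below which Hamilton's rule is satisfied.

r to a first cousin = 0.125 (first cousins share one grandparent pair — two paths of length 4: r = 2·(1/2)^4 = 1/8).
Hamilton's rule: n·r·B > C, so the trait is favored while C < n·r·B = 2·0.125·0.565 = 0.14125.

0.14125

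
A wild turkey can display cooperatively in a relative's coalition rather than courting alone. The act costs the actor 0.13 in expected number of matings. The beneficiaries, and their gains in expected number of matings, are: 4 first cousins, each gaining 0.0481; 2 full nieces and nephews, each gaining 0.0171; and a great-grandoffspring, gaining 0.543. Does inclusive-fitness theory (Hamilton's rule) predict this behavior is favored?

No

Hamilton's rule: the trait is favored when the sum of r·B over every recipient exceeds the actor's cost C.
r to a first cousin = 1/8 (first cousins share one grandparent pair — two paths of length 4: r = 2·(1/2)^4 = 1/8).
r to a full niece or nephew = 0.25 (full aunt/uncle↔niece/nephew: two paths of length 3 through the shared grandparent pair: r = 2·(1/2)^3 = 1/4).
r to a great-grandoffspring = 1/8 (three parent–offspring links: r = (1/2)^3 = 1/8).
Summing one r·B term per recipient: 4·0.125·0.0481 + 2·0.25·0.0171 + 1·0.125·0.543 = 0.100475.
0.100475 < 0.13: the indirect benefit is less than the cost.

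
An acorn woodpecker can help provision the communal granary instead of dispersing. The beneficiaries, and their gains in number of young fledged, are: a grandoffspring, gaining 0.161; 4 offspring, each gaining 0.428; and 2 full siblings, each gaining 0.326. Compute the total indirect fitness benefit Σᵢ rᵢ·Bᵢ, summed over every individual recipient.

r to a grandoffspring = 1/4 (two parent–offspring links: r = (1/2)^2 = 1/4).
r to an offspring = 0.5 (one parent–offspring link: r = (1/2)^1 = 1/2).
r to a full sibling = 1/2 (full sibs share both parents — two paths of length 2: r = 2·(1/2)^2 = 1/2).
Summing one r·B term per recipient: 1·0.25·0.161 + 4·0.5·0.428 + 2·0.5·0.326 = 1.22225.

1.22225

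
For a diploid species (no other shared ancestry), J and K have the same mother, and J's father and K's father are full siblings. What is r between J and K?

Wright's path rule: contributions from independent ancestry routes add.
J and K are related in two ways: half-sibs through their shared mother (r = 1/4) and first cousins through their fathers (r = 1/8).
r = 1/4 + 1/8 = 0.375.

0.375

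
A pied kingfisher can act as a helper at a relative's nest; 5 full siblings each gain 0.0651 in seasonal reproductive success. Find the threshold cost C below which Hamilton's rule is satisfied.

0.16275

r to a full sibling = 0.5 (full sibs share both parents — two paths of length 2: r = 2·(1/2)^2 = 1/2).
Hamilton's rule: n·r·B > C, so the trait is favored while C < n·r·B = 5·0.5·0.0651 = 0.16275.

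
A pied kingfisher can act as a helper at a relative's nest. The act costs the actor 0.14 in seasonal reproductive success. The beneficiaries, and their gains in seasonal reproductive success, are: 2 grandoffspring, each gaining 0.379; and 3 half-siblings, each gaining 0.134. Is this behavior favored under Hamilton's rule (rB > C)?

Yes

Hamilton's rule: the trait is favored when the sum of r·B over every recipient exceeds the actor's cost C.
r to a grandoffspring = 1/4 (two parent–offspring links: r = (1/2)^2 = 1/4).
r to a half-sibling = 0.25 (half-sibs share one parent — one path of length 2: r = (1/2)^2 = 1/4).
Summing one r·B term per recipient: 2·0.25·0.379 + 3·0.25·0.134 = 0.29.
0.29 > 0.14: the indirect benefit exceeds the cost.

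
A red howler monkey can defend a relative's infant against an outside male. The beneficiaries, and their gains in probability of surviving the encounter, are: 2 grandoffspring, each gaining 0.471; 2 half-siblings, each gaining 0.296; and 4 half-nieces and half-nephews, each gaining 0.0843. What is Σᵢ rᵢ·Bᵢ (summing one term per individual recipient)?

r to a grandoffspring = 0.25 (two parent–offspring links: r = (1/2)^2 = 1/4).
r to a half-sibling = 1/4 (half-sibs share one parent — one path of length 2: r = (1/2)^2 = 1/4).
r to a half-niece or half-nephew = 1/8 (half-aunt/uncle↔niece/nephew: one path of length 3: r = (1/2)^3 = 1/8).
Summing one r·B term per recipient: 2·0.25·0.471 + 2·0.25·0.296 + 4·0.125·0.0843 = 0.42565.

0.42565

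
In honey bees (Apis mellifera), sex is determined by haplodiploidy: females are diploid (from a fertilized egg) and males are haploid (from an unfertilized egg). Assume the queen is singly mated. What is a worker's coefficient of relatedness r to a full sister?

Haplodiploid full sisters inherit their father's entire haploid genome identically (contributing 1/2) and on average half of their mother's contribution (1/2 · 1/2 = 1/4); r = 1/2 + 1/4 = 3/4.

0.75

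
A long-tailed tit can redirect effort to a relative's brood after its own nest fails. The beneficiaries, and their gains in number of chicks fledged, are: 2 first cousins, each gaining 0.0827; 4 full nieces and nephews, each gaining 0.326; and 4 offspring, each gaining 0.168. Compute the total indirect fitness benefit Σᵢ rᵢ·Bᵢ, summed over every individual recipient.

r to a first cousin = 0.125 (first cousins share one grandparent pair — two paths of length 4: r = 2·(1/2)^4 = 1/8).
r to a full niece or nephew = 0.25 (full aunt/uncle↔niece/nephew: two paths of length 3 through the shared grandparent pair: r = 2·(1/2)^3 = 1/4).
r to an offspring = 0.5 (one parent–offspring link: r = (1/2)^1 = 1/2).
Summing one r·B term per recipient: 2·0.125·0.0827 + 4·0.25·0.326 + 4·0.5·0.168 = 0.682675.

0.682675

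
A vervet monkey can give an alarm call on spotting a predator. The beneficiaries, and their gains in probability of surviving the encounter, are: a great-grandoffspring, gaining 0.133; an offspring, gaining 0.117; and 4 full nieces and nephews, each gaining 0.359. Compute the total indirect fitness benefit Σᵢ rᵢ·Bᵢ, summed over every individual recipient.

0.434125

r to a great-grandoffspring = 1/8 (three parent–offspring links: r = (1/2)^3 = 1/8).
r to an offspring = 0.5 (one parent–offspring link: r = (1/2)^1 = 1/2).
r to a full niece or nephew = 1/4 (full aunt/uncle↔niece/nephew: two paths of length 3 through the shared grandparent pair: r = 2·(1/2)^3 = 1/4).
Summing one r·B term per recipient: 1·0.125·0.133 + 1·0.5·0.117 + 4·0.25·0.359 = 0.434125.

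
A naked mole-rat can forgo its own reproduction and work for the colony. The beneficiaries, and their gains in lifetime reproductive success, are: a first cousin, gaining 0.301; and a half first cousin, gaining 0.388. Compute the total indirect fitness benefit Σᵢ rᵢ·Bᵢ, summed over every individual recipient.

r to a first cousin = 1/8 (first cousins share one grandparent pair — two paths of length 4: r = 2·(1/2)^4 = 1/8).
r to a half first cousin = 0.0625 (half first cousins share one grandparent — one path of length 4: r = (1/2)^4 = 1/16).
Summing one r·B term per recipient: 1·0.125·0.301 + 1·0.0625·0.388 = 0.061875.

0.061875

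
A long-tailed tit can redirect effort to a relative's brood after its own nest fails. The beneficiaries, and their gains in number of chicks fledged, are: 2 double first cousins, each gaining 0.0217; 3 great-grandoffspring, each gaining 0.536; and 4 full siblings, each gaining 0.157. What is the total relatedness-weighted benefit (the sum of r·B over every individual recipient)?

r to a double first cousin = 0.25 (double first cousins share both grandparent pairs — four paths of length 4: r = 4·(1/2)^4 = 1/4).
r to a great-grandoffspring = 0.125 (three parent–offspring links: r = (1/2)^3 = 1/8).
r to a full sibling = 1/2 (full sibs share both parents — two paths of length 2: r = 2·(1/2)^2 = 1/2).
Summing one r·B term per recipient: 2·0.25·0.0217 + 3·0.125·0.536 + 4·0.5·0.157 = 0.52585.

0.52585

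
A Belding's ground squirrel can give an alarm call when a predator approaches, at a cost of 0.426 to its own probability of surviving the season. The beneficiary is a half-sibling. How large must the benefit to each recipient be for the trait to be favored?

r to a half-sibling = 1/4 (half-sibs share one parent — one path of length 2: r = (1/2)^2 = 1/4).
Hamilton's rule with n recipients of equal r: n·r·B > C, so B > C/(n·r) = 0.426/(1·0.25) = 1.704.

1.704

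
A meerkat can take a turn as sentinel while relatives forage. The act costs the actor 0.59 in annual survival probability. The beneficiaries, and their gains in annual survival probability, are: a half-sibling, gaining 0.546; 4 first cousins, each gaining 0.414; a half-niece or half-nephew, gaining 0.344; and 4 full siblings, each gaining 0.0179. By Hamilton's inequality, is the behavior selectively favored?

Hamilton's rule: the trait is favored when the sum of r·B over every recipient exceeds the actor's cost C.
r to a half-sibling = 0.25 (half-sibs share one parent — one path of length 2: r = (1/2)^2 = 1/4).
r to a first cousin = 0.125 (first cousins share one grandparent pair — two paths of length 4: r = 2·(1/2)^4 = 1/8).
r to a half-niece or half-nephew = 0.125 (half-aunt/uncle↔niece/nephew: one path of length 3: r = (1/2)^3 = 1/8).
r to a full sibling = 1/2 (full sibs share both parents — two paths of length 2: r = 2·(1/2)^2 = 1/2).
Summing one r·B term per recipient: 1·0.25·0.546 + 4·0.125·0.414 + 1·0.125·0.344 + 4·0.5·0.0179 = 0.4223.
0.4223 < 0.59: the indirect benefit is less than the cost.

No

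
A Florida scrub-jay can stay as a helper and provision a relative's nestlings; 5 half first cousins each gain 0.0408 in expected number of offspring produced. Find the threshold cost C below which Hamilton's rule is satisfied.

r to a half first cousin = 0.0625 (half first cousins share one grandparent — one path of length 4: r = (1/2)^4 = 1/16).
Hamilton's rule: n·r·B > C, so the trait is favored while C < n·r·B = 5·0.0625·0.0408 = 0.01275.

0.01275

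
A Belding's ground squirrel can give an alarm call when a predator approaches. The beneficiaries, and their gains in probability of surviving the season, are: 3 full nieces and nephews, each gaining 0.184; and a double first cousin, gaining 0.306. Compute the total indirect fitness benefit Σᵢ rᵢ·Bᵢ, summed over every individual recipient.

r to a full niece or nephew = 1/4 (full aunt/uncle↔niece/nephew: two paths of length 3 through the shared grandparent pair: r = 2·(1/2)^3 = 1/4).
r to a double first cousin = 0.25 (double first cousins share both grandparent pairs — four paths of length 4: r = 4·(1/2)^4 = 1/4).
Summing one r·B term per recipient: 3·0.25·0.184 + 1·0.25·0.306 = 0.2145.

0.2145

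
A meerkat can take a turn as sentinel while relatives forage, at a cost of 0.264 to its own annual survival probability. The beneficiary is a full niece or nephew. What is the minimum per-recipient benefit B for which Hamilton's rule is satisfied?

r to a full niece or nephew = 1/4 (full aunt/uncle↔niece/nephew: two paths of length 3 through the shared grandparent pair: r = 2·(1/2)^3 = 1/4).
Hamilton's rule with n recipients of equal r: n·r·B > C, so B > C/(n·r) = 0.264/(1·0.25) = 1.056.

1.056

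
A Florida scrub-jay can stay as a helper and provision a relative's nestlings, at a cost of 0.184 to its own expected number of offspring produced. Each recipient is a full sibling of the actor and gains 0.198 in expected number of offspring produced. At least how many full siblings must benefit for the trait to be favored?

2

r to a full sibling = 1/2 (full sibs share both parents — two paths of length 2: r = 2·(1/2)^2 = 1/2).
Hamilton's rule: n·r·B > C  ⇒  n > C/(r·B) = 0.184/(0.5·0.198) = 1.859.
The smallest integer exceeding 1.859 is 2.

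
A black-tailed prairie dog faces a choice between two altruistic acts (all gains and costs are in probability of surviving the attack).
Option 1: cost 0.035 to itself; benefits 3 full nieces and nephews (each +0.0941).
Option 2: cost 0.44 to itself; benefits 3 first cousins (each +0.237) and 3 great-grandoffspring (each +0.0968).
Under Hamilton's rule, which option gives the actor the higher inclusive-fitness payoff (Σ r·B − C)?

Option 1: r to a full niece or nephew = 0.25.
Option 1: Σ r·B − C = (3·0.25·0.0941) − 0.035 = 0.035575.
Option 2: r to a first cousin = 0.125.
Option 2: r to a great-grandoffspring = 0.125.
Option 2: Σ r·B − C = (3·0.125·0.237 + 3·0.125·0.0968) − 0.44 = -0.314825.
Option 1 has the higher net inclusive-fitness payoff.

Option 1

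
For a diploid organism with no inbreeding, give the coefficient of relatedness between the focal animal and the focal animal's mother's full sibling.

0.25

Each parent–offspring link contributes a factor of 1/2, and independent paths through distinct common ancestors add.
Full aunt/uncle↔niece/nephew: two paths of length 3 through the shared grandparent pair: r = 2·(1/2)^3 = 1/4.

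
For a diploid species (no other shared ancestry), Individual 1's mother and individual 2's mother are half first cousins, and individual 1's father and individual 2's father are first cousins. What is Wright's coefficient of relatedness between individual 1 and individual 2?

0.046875

Wright's path rule: contributions from independent ancestry routes add.
Individual 1 and individual 2 are related in two ways: half second cousins through their mothers (r = 1/64) and second cousins through their fathers (r = 1/32).
r = 1/64 + 1/32 = 0.046875.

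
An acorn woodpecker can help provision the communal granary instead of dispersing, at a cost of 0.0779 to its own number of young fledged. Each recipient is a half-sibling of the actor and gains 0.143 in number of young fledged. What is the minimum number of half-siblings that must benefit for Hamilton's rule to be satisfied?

3

r to a half-sibling = 1/4 (half-sibs share one parent — one path of length 2: r = (1/2)^2 = 1/4).
Hamilton's rule: n·r·B > C  ⇒  n > C/(r·B) = 0.0779/(0.25·0.143) = 2.179.
The smallest integer exceeding 2.179 is 3.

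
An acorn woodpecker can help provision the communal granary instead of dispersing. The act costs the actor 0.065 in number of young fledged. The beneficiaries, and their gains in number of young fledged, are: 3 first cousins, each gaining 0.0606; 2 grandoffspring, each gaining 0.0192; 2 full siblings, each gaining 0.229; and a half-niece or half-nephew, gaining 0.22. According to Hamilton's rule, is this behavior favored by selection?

Hamilton's rule: the trait is favored when the sum of r·B over every recipient exceeds the actor's cost C.
r to a first cousin = 0.125 (first cousins share one grandparent pair — two paths of length 4: r = 2·(1/2)^4 = 1/8).
r to a grandoffspring = 0.25 (two parent–offspring links: r = (1/2)^2 = 1/4).
r to a full sibling = 0.5 (full sibs share both parents — two paths of length 2: r = 2·(1/2)^2 = 1/2).
r to a half-niece or half-nephew = 0.125 (half-aunt/uncle↔niece/nephew: one path of length 3: r = (1/2)^3 = 1/8).
Summing one r·B term per recipient: 3·0.125·0.0606 + 2·0.25·0.0192 + 2·0.5·0.229 + 1·0.125·0.22 = 0.288825.
0.288825 > 0.065: the indirect benefit exceeds the cost.

Yes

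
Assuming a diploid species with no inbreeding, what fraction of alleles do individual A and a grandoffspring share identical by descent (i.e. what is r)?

Two parent–offspring links: r = (1/2)^2 = 1/4.

0.25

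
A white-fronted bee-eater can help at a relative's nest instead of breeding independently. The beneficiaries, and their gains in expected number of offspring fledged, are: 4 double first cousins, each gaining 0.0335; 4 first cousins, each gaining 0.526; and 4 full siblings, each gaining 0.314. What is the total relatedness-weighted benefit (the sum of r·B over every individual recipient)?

0.9245

r to a double first cousin = 0.25 (double first cousins share both grandparent pairs — four paths of length 4: r = 4·(1/2)^4 = 1/4).
r to a first cousin = 0.125 (first cousins share one grandparent pair — two paths of length 4: r = 2·(1/2)^4 = 1/8).
r to a full sibling = 0.5 (full sibs share both parents — two paths of length 2: r = 2·(1/2)^2 = 1/2).
Summing one r·B term per recipient: 4·0.25·0.0335 + 4·0.125·0.526 + 4·0.5·0.314 = 0.9245.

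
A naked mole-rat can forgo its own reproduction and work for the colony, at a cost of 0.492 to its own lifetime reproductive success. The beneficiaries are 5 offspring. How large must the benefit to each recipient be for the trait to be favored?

r to an offspring = 0.5 (one parent–offspring link: r = (1/2)^1 = 1/2).
Hamilton's rule with n recipients of equal r: n·r·B > C, so B > C/(n·r) = 0.492/(5·0.5) = 0.1968.

0.1968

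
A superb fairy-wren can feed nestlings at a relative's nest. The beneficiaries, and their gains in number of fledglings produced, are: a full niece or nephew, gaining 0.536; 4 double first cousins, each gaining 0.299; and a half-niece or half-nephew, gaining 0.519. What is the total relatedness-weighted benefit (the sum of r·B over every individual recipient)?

r to a full niece or nephew = 1/4 (full aunt/uncle↔niece/nephew: two paths of length 3 through the shared grandparent pair: r = 2·(1/2)^3 = 1/4).
r to a double first cousin = 0.25 (double first cousins share both grandparent pairs — four paths of length 4: r = 4·(1/2)^4 = 1/4).
r to a half-niece or half-nephew = 0.125 (half-aunt/uncle↔niece/nephew: one path of length 3: r = (1/2)^3 = 1/8).
Summing one r·B term per recipient: 1·0.25·0.536 + 4·0.25·0.299 + 1·0.125·0.519 = 0.497875.

0.497875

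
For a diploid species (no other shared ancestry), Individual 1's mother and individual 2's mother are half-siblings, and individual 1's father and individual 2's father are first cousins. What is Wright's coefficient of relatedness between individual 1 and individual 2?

Independent pedigree routes through distinct common ancestors add.
Individual 1 and individual 2 are related in two ways: half first cousins through their mothers (r = 1/16) and second cousins through their fathers (r = 1/32).
r = 1/16 + 1/32 = 3/32 = 0.09375.

0.09375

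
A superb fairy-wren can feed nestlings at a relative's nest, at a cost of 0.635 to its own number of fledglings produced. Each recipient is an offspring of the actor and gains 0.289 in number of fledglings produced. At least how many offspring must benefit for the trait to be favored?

r to an offspring = 1/2 (one parent–offspring link: r = (1/2)^1 = 1/2).
Hamilton's rule: n·r·B > C  ⇒  n > C/(r·B) = 0.635/(0.5·0.289) = 4.394.
The smallest integer exceeding 4.394 is 5.

5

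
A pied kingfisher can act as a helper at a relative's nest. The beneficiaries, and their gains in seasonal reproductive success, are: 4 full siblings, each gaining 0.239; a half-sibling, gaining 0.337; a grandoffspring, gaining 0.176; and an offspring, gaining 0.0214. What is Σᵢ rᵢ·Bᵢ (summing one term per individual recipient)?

0.61695

r to a full sibling = 1/2 (full sibs share both parents — two paths of length 2: r = 2·(1/2)^2 = 1/2).
r to a half-sibling = 0.25 (half-sibs share one parent — one path of length 2: r = (1/2)^2 = 1/4).
r to a grandoffspring = 0.25 (two parent–offspring links: r = (1/2)^2 = 1/4).
r to an offspring = 0.5 (one parent–offspring link: r = (1/2)^1 = 1/2).
Summing one r·B term per recipient: 4·0.5·0.239 + 1·0.25·0.337 + 1·0.25·0.176 + 1·0.5·0.0214 = 0.61695.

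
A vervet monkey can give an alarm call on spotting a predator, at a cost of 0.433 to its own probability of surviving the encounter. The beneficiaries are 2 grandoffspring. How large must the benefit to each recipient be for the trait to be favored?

r to a grandoffspring = 0.25 (two parent–offspring links: r = (1/2)^2 = 1/4).
Hamilton's rule with n recipients of equal r: n·r·B > C, so B > C/(n·r) = 0.433/(2·0.25) = 0.866.

0.866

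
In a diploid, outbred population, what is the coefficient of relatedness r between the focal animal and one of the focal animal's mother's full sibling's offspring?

Each parent–offspring link contributes a factor of 1/2, and independent paths through distinct common ancestors add.
First cousins share one grandparent pair — two paths of length 4: r = 2·(1/2)^4 = 1/8.

0.125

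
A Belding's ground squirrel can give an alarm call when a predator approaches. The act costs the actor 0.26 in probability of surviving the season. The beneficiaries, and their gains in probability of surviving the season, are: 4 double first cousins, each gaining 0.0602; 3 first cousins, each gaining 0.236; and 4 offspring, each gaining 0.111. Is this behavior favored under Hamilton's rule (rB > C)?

Hamilton's rule: the trait is favored when the sum of r·B over every recipient exceeds the actor's cost C.
r to a double first cousin = 1/4 (double first cousins share both grandparent pairs — four paths of length 4: r = 4·(1/2)^4 = 1/4).
r to a first cousin = 0.125 (first cousins share one grandparent pair — two paths of length 4: r = 2·(1/2)^4 = 1/8).
r to an offspring = 0.5 (one parent–offspring link: r = (1/2)^1 = 1/2).
Summing one r·B term per recipient: 4·0.25·0.0602 + 3·0.125·0.236 + 4·0.5·0.111 = 0.3707.
0.3707 > 0.26: the indirect benefit exceeds the cost.

Yes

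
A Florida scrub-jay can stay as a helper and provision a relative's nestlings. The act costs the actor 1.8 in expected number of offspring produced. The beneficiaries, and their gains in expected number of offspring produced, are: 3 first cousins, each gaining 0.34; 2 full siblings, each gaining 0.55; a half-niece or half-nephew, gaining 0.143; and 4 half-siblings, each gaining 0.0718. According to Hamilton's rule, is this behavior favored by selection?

Hamilton's rule: the trait is favored when the sum of r·B over every recipient exceeds the actor's cost C.
r to a first cousin = 0.125 (first cousins share one grandparent pair — two paths of length 4: r = 2·(1/2)^4 = 1/8).
r to a full sibling = 1/2 (full sibs share both parents — two paths of length 2: r = 2·(1/2)^2 = 1/2).
r to a half-niece or half-nephew = 0.125 (half-aunt/uncle↔niece/nephew: one path of length 3: r = (1/2)^3 = 1/8).
r to a half-sibling = 0.25 (half-sibs share one parent — one path of length 2: r = (1/2)^2 = 1/4).
Summing one r·B term per recipient: 3·0.125·0.34 + 2·0.5·0.55 + 1·0.125·0.143 + 4·0.25·0.0718 = 0.767175.
0.767175 < 1.8: the indirect benefit is less than the cost.

No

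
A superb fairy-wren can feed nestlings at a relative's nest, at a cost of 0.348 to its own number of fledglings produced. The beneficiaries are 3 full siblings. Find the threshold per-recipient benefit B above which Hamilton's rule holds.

r to a full sibling = 0.5 (full sibs share both parents — two paths of length 2: r = 2·(1/2)^2 = 1/2).
Hamilton's rule with n recipients of equal r: n·r·B > C, so B > C/(n·r) = 0.348/(3·0.5) = 0.232.

0.232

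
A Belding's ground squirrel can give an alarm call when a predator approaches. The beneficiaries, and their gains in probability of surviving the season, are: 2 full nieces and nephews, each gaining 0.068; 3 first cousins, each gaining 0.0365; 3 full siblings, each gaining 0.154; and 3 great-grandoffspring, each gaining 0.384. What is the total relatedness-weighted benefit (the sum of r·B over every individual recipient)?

0.4226875

r to a full niece or nephew = 1/4 (full aunt/uncle↔niece/nephew: two paths of length 3 through the shared grandparent pair: r = 2·(1/2)^3 = 1/4).
r to a first cousin = 1/8 (first cousins share one grandparent pair — two paths of length 4: r = 2·(1/2)^4 = 1/8).
r to a full sibling = 1/2 (full sibs share both parents — two paths of length 2: r = 2·(1/2)^2 = 1/2).
r to a great-grandoffspring = 0.125 (three parent–offspring links: r = (1/2)^3 = 1/8).
Summing one r·B term per recipient: 2·0.25·0.068 + 3·0.125·0.0365 + 3·0.5·0.154 + 3·0.125·0.384 = 0.4226875.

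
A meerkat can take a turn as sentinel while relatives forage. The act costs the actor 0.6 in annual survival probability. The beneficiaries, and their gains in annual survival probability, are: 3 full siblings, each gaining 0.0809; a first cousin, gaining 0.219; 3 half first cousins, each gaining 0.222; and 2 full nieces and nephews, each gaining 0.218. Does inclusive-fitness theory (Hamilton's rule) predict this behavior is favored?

Hamilton's rule: the trait is favored when the sum of r·B over every recipient exceeds the actor's cost C.
r to a full sibling = 0.5 (full sibs share both parents — two paths of length 2: r = 2·(1/2)^2 = 1/2).
r to a first cousin = 0.125 (first cousins share one grandparent pair — two paths of length 4: r = 2·(1/2)^4 = 1/8).
r to a half first cousin = 0.0625 (half first cousins share one grandparent — one path of length 4: r = (1/2)^4 = 1/16).
r to a full niece or nephew = 0.25 (full aunt/uncle↔niece/nephew: two paths of length 3 through the shared grandparent pair: r = 2·(1/2)^3 = 1/4).
Summing one r·B term per recipient: 3·0.5·0.0809 + 1·0.125·0.219 + 3·0.0625·0.222 + 2·0.25·0.218 = 0.29935.
0.29935 < 0.6: the indirect benefit is less than the cost.

No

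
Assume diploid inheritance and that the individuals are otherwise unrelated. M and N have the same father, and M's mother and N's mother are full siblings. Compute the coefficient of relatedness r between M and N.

Wright's path rule: contributions from independent ancestry routes add.
M and N are related in two ways: half-sibs through their shared father (r = 1/4) and first cousins through their mothers (r = 1/8).
r = 1/4 + 1/8 = 0.375.

0.375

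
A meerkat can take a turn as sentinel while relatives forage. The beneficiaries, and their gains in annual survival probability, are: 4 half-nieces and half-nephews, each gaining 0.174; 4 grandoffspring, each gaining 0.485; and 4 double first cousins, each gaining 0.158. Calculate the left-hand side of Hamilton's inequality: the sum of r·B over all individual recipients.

r to a half-niece or half-nephew = 0.125 (half-aunt/uncle↔niece/nephew: one path of length 3: r = (1/2)^3 = 1/8).
r to a grandoffspring = 1/4 (two parent–offspring links: r = (1/2)^2 = 1/4).
r to a double first cousin = 1/4 (double first cousins share both grandparent pairs — four paths of length 4: r = 4·(1/2)^4 = 1/4).
Summing one r·B term per recipient: 4·0.125·0.174 + 4·0.25·0.485 + 4·0.25·0.158 = 0.73.

0.73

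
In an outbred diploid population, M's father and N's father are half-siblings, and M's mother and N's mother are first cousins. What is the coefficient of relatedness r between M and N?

Relatedness sums over independent paths through distinct common ancestors.
M and N are related in two ways: half first cousins through their fathers (r = 1/16) and second cousins through their mothers (r = 1/32).
r = 1/16 + 1/32 = 3/32 = 0.09375.

0.09375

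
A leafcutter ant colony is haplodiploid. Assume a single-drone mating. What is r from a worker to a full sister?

Haplodiploid full sisters inherit their father's entire haploid genome identically (contributing 1/2) and on average half of their mother's contribution (1/2 · 1/2 = 1/4); r = 1/2 + 1/4 = 3/4.

0.75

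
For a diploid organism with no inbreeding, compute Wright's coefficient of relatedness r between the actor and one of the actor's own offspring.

Each parent–offspring link contributes a factor of 1/2, and independent paths through distinct common ancestors add.
One parent–offspring link: r = (1/2)^1 = 1/2.

0.5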